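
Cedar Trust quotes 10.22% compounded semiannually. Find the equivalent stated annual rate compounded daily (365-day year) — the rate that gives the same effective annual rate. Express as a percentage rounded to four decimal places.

EAR = (1 + 0.1022/2)^2 − 1 = 0.104811.
Solve (1 + r/365)^365 = 1.104811: r/365 = 1.104811^(1/365) − 1 = 0.000273, so r = 0.099688 = 9.9688%.

9.9688%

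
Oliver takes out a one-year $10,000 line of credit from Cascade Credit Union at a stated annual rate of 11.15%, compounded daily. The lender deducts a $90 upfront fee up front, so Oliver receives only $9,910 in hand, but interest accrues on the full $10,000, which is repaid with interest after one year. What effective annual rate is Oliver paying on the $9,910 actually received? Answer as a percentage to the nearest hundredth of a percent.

Amount owed after one year: 10,000 × (1 + 0.1115/365)^365 = 10,000 × 1.117935 = $11,179.35.
Effective rate on net proceeds: 11,179.35 / 9,910 − 1 = 0.128087 = 12.81%.

12.81%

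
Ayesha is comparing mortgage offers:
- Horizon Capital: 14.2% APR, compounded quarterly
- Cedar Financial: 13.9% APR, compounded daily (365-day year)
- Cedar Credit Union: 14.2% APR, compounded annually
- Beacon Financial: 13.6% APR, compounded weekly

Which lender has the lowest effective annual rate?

Cedar Credit Union

Horizon Capital: (1 + 0.142/4)^4 − 1 = 14.974%
Cedar Financial: (1 + 0.139/365)^365 − 1 = 14.909%
Cedar Credit Union: compounded annually, EAR = 14.200%
Beacon Financial: (1 + 0.136/52)^52 − 1 = 14.548%
The lowest effective annual rate is Cedar Credit Union at 14.200%.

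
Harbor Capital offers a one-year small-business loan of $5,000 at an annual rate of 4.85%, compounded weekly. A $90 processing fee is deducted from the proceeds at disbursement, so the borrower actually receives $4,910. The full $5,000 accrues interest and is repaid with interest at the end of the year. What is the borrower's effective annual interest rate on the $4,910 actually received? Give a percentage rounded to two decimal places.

6.89%

Amount owed after one year: 5,000 × (1 + 0.0485/52)^52 = 5,000 × 1.049672 = $5,248.36.
Effective rate on net proceeds: 5,248.36 / 4,910 − 1 = 0.068912 = 6.89%.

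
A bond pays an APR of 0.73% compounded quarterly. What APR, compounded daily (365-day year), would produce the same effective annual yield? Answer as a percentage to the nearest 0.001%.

EAR = (1 + 0.0073/4)^4 − 1 = 0.007320.
Solve (1 + r/365)^365 = 1.007320: r/365 = 1.007320^(1/365) − 1 = 0.000020, so r = 0.007293 = 0.729%.

0.729%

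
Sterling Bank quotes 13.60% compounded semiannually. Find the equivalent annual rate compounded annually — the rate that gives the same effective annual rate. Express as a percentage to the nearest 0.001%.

14.062%

EAR = (1 + 0.1360/2)^2 − 1 = 0.140624.
Compounded annually, the equivalent nominal rate is the EAR itself: 14.062%.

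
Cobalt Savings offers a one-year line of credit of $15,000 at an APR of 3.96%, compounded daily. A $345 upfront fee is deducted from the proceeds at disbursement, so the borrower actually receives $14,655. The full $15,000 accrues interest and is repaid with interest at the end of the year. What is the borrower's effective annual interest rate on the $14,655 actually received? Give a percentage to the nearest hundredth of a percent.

6.49%

Amount owed after one year: 15,000 × (1 + 0.0396/365)^365 = 15,000 × 1.040392 = $15,605.88.
Effective rate on net proceeds: 15,605.88 / 14,655 − 1 = 0.064885 = 6.49%.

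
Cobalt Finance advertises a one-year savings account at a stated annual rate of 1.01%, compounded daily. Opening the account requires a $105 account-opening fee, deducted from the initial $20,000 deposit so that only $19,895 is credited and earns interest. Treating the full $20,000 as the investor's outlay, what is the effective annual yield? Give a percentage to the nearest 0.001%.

0.485%

Value after one year: 19,895 × (1 + 0.0101/365)^365 = 19,895 × 1.010151 = $20,096.95.
Effective yield on the $20,000 outlay: 20,096.95 / 20,000 − 1 = 0.004848 = 0.485%.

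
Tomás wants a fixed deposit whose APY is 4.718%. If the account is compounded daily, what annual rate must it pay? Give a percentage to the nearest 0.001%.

4.610%

(1 + r/365)^365 − 1 = 0.04718, so 1 + r/365 = 1.04718^(1/365).
r/365 = 0.000126, so r = 0.046104 = 4.610%.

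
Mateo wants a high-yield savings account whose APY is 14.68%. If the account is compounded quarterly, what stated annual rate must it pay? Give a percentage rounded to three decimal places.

13.935%

(1 + r/4)^4 − 1 = 0.1468, so 1 + r/4 = 1.1468^(1/4).
r/4 = 0.034837, so r = 0.139348 = 13.935%.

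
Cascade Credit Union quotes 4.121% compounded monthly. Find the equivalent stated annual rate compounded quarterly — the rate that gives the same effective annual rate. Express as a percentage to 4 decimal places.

EAR = (1 + 0.04121/12)^12 − 1 = 0.041997.
Solve (1 + r/4)^4 = 1.041997: r/4 = 1.041997^(1/4) − 1 = 0.010338, so r = 0.041352 = 4.1352%.

4.1352%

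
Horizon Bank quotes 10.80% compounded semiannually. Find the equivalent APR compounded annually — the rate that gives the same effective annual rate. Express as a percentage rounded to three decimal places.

EAR = (1 + 0.1080/2)^2 − 1 = 0.110916.
Compounded annually, the equivalent nominal rate is the EAR itself: 11.092%.

11.092%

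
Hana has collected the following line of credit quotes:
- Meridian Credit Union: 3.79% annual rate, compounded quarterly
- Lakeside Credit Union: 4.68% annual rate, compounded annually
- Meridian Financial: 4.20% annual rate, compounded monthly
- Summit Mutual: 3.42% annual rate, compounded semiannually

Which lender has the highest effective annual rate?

Meridian Credit Union: (1 + 0.0379/4)^4 − 1 = 3.844%
Lakeside Credit Union: compounded annually, EAR = 4.680%
Meridian Financial: (1 + 0.0420/12)^12 − 1 = 4.282%
Summit Mutual: (1 + 0.0342/2)^2 − 1 = 3.449%
The highest effective annual rate is Lakeside Credit Union at 4.680%.

Lakeside Credit Union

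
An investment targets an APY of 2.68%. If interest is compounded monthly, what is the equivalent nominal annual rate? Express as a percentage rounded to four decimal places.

2.6476%

(1 + r/12)^12 − 1 = 0.0268, so 1 + r/12 = 1.0268^(1/12).
r/12 = 0.002206, so r = 0.026476 = 2.6476%.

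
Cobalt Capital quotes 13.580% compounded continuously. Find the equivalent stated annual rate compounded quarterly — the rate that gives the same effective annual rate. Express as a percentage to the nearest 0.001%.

13.813%

EAR under continuous compounding: e^0.13580 − 1 = 0.145453.
Solve (1 + r/4)^4 = 1.145453: r/4 = 1.145453^(1/4) − 1 = 0.034533, so r = 0.138132 = 13.813%.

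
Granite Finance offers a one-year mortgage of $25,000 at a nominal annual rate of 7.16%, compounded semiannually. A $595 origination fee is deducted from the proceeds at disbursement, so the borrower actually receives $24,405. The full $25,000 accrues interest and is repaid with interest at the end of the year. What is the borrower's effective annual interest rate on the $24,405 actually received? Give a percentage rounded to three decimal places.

Amount owed after one year: 25,000 × (1 + 0.0716/2)^2 = 25,000 × 1.072882 = $26,822.04.
Effective rate on net proceeds: 26,822.04 / 24,405 − 1 = 0.099039 = 9.904%.

9.904%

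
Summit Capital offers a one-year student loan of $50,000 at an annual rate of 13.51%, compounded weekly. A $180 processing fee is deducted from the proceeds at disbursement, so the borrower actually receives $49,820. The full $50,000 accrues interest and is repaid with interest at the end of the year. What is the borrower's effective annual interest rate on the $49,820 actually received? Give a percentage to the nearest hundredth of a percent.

Amount owed after one year: 50,000 × (1 + 0.1351/52)^52 = 50,000 × 1.144451 = $57,222.54.
Effective rate on net proceeds: 57,222.54 / 49,820 − 1 = 0.148586 = 14.86%.

14.86%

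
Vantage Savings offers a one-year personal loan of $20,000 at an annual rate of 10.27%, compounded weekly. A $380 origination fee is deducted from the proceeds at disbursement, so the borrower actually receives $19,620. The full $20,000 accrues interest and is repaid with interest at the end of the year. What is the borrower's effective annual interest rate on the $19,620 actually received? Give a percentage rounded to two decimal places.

12.95%

Amount owed after one year: 20,000 × (1 + 0.1027/52)^52 = 20,000 × 1.108047 = $22,160.93.
Effective rate on net proceeds: 22,160.93 / 19,620 − 1 = 0.129507 = 12.95%.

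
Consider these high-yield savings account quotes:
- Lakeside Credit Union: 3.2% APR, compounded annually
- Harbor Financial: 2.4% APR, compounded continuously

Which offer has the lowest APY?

Lakeside Credit Union: compounded annually, EAR = 3.200%
Harbor Financial: e^0.024 − 1 = 2.429%
The lowest effective annual rate is Harbor Financial at 2.429%.

Harbor Financial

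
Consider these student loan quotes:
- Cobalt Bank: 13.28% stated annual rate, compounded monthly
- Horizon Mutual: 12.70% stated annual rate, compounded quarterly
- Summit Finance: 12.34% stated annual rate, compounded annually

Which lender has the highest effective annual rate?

Cobalt Bank

Cobalt Bank: (1 + 0.1328/12)^12 − 1 = 14.119%
Horizon Mutual: (1 + 0.1270/4)^4 − 1 = 13.318%
Summit Finance: compounded annually, EAR = 12.340%
The highest effective annual rate is Cobalt Bank at 14.119%.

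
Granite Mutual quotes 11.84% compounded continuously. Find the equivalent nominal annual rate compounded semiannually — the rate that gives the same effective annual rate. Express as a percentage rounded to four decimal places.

EAR under continuous compounding: e^0.1184 − 1 = 0.125694.
Solve (1 + r/2)^2 = 1.125694: r/2 = 1.125694^(1/2) − 1 = 0.060987, so r = 0.121975 = 12.1975%.

12.1975%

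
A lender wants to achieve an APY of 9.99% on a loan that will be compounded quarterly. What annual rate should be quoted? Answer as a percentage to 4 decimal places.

(1 + r/4)^4 − 1 = 0.0999, so 1 + r/4 = 1.0999^(1/4).
r/4 = 0.024090, so r = 0.096362 = 9.6362%.

9.6362%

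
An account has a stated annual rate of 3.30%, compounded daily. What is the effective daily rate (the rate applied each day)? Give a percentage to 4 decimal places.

With a nominal annual rate compounded daily, the periodic rate is the nominal rate divided by 365.
i = 0.0330 / 365 = 0.0000904 = 0.0090%.

0.0090%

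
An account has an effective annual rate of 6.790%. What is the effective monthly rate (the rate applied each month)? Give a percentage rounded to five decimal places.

The per-month rate i satisfies (1 + i)^12 = 1 + 0.06790.
i = 1.06790^(1/12) − 1 = 0.0054895 = 0.54895%.

0.54895%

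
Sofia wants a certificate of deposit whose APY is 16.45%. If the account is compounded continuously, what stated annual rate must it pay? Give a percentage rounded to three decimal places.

15.229%

Continuous: nominal r satisfies e^r − 1 = 0.1645.
r = ln(1 + 0.1645) = ln(1.1645) = 0.152292 = 15.229%.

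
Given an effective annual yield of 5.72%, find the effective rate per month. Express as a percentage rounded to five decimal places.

The per-month rate i satisfies (1 + i)^12 = 1 + 0.0572.
i = 1.0572^(1/12) − 1 = 0.0046461 = 0.46461%.

0.46461%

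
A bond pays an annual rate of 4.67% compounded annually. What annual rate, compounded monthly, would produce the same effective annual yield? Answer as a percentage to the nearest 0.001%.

4.573%

Compounded annually, EAR = nominal = 0.046700.
Solve (1 + r/12)^12 = 1.046700: r/12 = 1.046700^(1/12) − 1 = 0.003811, so r = 0.045729 = 4.573%.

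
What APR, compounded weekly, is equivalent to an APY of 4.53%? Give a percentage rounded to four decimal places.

4.4323%

(1 + r/52)^52 − 1 = 0.0453, so 1 + r/52 = 1.0453^(1/52).
r/52 = 0.000852, so r = 0.044323 = 4.4323%.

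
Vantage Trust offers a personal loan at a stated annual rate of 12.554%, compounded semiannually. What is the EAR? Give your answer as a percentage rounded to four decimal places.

EAR = (1 + 0.12554/2)^2 − 1.
= (1 + 0.062770)^2 − 1 = 1.129480 − 1 = 12.9480%.

12.9480%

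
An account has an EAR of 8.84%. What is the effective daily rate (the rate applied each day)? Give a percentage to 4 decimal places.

The per-day rate i satisfies (1 + i)^365 = 1 + 0.0884.
i = 1.0884^(1/365) − 1 = 0.0002321 = 0.0232%.

0.0232%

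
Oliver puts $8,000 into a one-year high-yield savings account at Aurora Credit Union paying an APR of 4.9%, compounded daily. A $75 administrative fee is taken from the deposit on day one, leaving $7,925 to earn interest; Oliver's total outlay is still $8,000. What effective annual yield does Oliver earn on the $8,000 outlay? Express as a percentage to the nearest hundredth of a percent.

4.04%

Value after one year: 7,925 × (1 + 0.049/365)^365 = 7,925 × 1.050217 = $8,322.97.
Effective yield on the $8,000 outlay: 8,322.97 / 8,000 − 1 = 0.040371 = 4.04%.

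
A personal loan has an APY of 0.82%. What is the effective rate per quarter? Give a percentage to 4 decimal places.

The per-quarter rate i satisfies (1 + i)^4 = 1 + 0.0082.
i = 1.0082^(1/4) − 1 = 0.0020437 = 0.2044%.

0.2044%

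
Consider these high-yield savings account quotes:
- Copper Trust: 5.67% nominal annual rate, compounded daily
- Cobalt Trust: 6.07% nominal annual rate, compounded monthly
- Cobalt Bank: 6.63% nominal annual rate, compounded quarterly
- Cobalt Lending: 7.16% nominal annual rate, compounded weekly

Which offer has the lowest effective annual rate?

Copper Trust

Copper Trust: (1 + 0.0567/365)^365 − 1 = 5.833%
Cobalt Trust: (1 + 0.0607/12)^12 − 1 = 6.242%
Cobalt Bank: (1 + 0.0663/4)^4 − 1 = 6.797%
Cobalt Lending: (1 + 0.0716/52)^52 − 1 = 7.417%
The lowest effective annual rate is Copper Trust at 5.833%.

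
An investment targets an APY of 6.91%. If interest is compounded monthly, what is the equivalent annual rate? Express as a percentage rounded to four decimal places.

(1 + r/12)^12 − 1 = 0.0691, so 1 + r/12 = 1.0691^(1/12).
r/12 = 0.005584, so r = 0.067004 = 6.7004%.

6.7004%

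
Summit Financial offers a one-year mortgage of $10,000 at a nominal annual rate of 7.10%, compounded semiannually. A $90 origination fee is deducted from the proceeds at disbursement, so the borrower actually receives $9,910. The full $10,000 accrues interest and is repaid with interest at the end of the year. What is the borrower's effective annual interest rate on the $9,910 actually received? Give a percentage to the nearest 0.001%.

Amount owed after one year: 10,000 × (1 + 0.0710/2)^2 = 10,000 × 1.072260 = $10,722.60.
Effective rate on net proceeds: 10,722.60 / 9,910 − 1 = 0.081998 = 8.200%.

8.200%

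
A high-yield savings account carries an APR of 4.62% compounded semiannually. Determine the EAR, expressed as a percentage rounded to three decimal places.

4.673%

EAR = (1 + 0.0462/2)^2 − 1.
= 1.046734 − 1 = 4.673%.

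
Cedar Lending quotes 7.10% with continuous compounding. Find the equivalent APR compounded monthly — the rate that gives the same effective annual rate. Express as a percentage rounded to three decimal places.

7.121%

EAR under continuous compounding: e^0.0710 − 1 = 0.073581.
Solve (1 + r/12)^12 = 1.073581: r/12 = 1.073581^(1/12) − 1 = 0.005934, so r = 0.071210 = 7.121%.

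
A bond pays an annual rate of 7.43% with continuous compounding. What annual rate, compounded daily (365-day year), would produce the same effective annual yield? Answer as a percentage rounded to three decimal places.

7.431%

EAR under continuous compounding: e^0.0743 − 1 = 0.077130.
Solve (1 + r/365)^365 = 1.077130: r/365 = 1.077130^(1/365) − 1 = 0.000204, so r = 0.074308 = 7.431%.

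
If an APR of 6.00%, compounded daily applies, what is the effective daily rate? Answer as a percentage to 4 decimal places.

With a nominal annual rate compounded daily, the periodic rate is the nominal rate divided by 365.
i = 0.0600 / 365 = 0.0001644 = 0.0164%.

0.0164%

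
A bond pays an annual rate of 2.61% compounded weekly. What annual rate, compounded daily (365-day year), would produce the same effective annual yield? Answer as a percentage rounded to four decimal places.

2.6094%

EAR = (1 + 0.0261/52)^52 − 1 = 0.026437.
Solve (1 + r/365)^365 = 1.026437: r/365 = 1.026437^(1/365) − 1 = 0.000071, so r = 0.026094 = 2.6094%.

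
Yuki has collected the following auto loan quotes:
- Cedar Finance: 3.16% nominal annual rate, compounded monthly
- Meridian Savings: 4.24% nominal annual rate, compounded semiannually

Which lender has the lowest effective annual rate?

Cedar Finance

Cedar Finance: (1 + 0.0316/12)^12 − 1 = 3.206%
Meridian Savings: (1 + 0.0424/2)^2 − 1 = 4.285%
The lowest effective annual rate is Cedar Finance at 3.206%.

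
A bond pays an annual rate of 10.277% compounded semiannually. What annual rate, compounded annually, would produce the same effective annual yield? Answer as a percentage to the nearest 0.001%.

10.541%

EAR = (1 + 0.10277/2)^2 − 1 = 0.105410.
Compounded annually, the equivalent nominal rate is the EAR itself: 10.541%.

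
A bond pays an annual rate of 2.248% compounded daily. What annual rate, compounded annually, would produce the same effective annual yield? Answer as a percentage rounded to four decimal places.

2.2734%

EAR = (1 + 0.02248/365)^365 − 1 = 0.022734.
Compounded annually, the equivalent nominal rate is the EAR itself: 2.2734%.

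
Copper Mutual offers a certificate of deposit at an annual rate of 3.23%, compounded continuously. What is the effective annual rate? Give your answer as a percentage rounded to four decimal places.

3.2827%

With continuous compounding, EAR = e^0.0323 − 1.
e^0.0323 = 1.032827, so EAR = 0.032827 = 3.2827%.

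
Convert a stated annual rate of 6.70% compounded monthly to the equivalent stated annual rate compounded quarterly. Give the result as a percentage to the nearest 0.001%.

EAR = (1 + 0.0670/12)^12 − 1 = 0.069096.
Solve (1 + r/4)^4 = 1.069096: r/4 = 1.069096^(1/4) − 1 = 0.016844, so r = 0.067375 = 6.737%.

6.737%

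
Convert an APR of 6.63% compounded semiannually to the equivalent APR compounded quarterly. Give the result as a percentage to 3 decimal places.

6.576%

EAR = (1 + 0.0663/2)^2 − 1 = 0.067399.
Solve (1 + r/4)^4 = 1.067399: r/4 = 1.067399^(1/4) − 1 = 0.016440, so r = 0.065759 = 6.576%.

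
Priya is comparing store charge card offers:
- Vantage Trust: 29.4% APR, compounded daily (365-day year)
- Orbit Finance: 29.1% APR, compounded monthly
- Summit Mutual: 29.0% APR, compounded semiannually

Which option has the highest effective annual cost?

Vantage Trust

Vantage Trust: (1 + 0.294/365)^365 − 1 = 34.163%
Orbit Finance: (1 + 0.291/12)^12 − 1 = 33.313%
Summit Mutual: (1 + 0.290/2)^2 − 1 = 31.103%
The highest effective annual rate is Vantage Trust at 34.163%.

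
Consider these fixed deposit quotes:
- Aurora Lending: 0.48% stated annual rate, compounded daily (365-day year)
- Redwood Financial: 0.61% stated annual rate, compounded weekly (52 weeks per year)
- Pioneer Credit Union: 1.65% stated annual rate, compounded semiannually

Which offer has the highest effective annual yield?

Pioneer Credit Union

Aurora Lending: (1 + 0.0048/365)^365 − 1 = 0.481%
Redwood Financial: (1 + 0.0061/52)^52 − 1 = 0.612%
Pioneer Credit Union: (1 + 0.0165/2)^2 − 1 = 1.657%
The highest effective annual rate is Pioneer Credit Union at 1.657%.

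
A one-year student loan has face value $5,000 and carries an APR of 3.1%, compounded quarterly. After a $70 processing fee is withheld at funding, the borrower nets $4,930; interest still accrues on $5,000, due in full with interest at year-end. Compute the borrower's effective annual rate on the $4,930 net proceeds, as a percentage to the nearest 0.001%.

Amount owed after one year: 5,000 × (1 + 0.031/4)^4 = 5,000 × 1.031362 = $5,156.81.
Effective rate on net proceeds: 5,156.81 / 4,930 − 1 = 0.046006 = 4.601%.

4.601%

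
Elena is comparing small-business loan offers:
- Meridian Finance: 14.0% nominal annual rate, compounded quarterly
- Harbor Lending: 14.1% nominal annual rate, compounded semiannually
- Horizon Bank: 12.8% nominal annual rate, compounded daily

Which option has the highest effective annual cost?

Meridian Finance: (1 + 0.140/4)^4 − 1 = 14.752%
Harbor Lending: (1 + 0.141/2)^2 − 1 = 14.597%
Horizon Bank: (1 + 0.128/365)^365 − 1 = 13.653%
The highest effective annual rate is Meridian Finance at 14.752%.

Meridian Finance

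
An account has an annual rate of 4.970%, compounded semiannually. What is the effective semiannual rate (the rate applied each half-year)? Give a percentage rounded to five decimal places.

2.48500%

With a nominal annual rate compounded semiannually, the periodic rate is the nominal rate divided by 2.
i = 0.04970 / 2 = 0.0248500 = 2.48500%.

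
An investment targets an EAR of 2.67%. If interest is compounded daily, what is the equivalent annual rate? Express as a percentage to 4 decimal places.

2.6351%

(1 + r/365)^365 − 1 = 0.0267, so 1 + r/365 = 1.0267^(1/365).
r/365 = 0.000072, so r = 0.026351 = 2.6351%.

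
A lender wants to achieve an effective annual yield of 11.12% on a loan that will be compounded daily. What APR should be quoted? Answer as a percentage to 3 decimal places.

10.546%

(1 + r/365)^365 − 1 = 0.1112, so 1 + r/365 = 1.1112^(1/365).
r/365 = 0.000289, so r = 0.105456 = 10.546%.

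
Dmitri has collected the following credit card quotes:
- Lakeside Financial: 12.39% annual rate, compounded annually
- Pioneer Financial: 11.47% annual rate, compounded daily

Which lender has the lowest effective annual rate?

Pioneer Financial

Lakeside Financial: compounded annually, EAR = 12.390%
Pioneer Financial: (1 + 0.1147/365)^365 − 1 = 12.152%
The lowest effective annual rate is Pioneer Financial at 12.152%.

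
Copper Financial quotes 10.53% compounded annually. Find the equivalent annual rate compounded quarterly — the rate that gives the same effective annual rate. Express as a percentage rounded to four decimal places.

Compounded annually, EAR = nominal = 0.105300.
Solve (1 + r/4)^4 = 1.105300: r/4 = 1.105300^(1/4) − 1 = 0.025345, so r = 0.101380 = 10.1380%.

10.1380%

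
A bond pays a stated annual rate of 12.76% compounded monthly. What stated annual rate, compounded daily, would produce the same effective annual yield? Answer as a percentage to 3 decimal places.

12.695%

EAR = (1 + 0.1276/12)^12 − 1 = 0.135333.
Solve (1 + r/365)^365 = 1.135333: r/365 = 1.135333^(1/365) − 1 = 0.000348, so r = 0.126948 = 12.695%.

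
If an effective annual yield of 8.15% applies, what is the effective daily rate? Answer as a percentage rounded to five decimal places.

The per-day rate i satisfies (1 + i)^365 = 1 + 0.0815.
i = 1.0815^(1/365) − 1 = 0.0002147 = 0.02147%.

0.02147%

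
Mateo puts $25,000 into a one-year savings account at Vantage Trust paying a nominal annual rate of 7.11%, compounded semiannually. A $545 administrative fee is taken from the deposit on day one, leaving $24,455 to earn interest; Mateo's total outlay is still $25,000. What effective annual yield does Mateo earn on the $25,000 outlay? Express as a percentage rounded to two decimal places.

Value after one year: 24,455 × (1 + 0.0711/2)^2 = 24,455 × 1.072364 = $26,224.66.
Effective yield on the $25,000 outlay: 26,224.66 / 25,000 − 1 = 0.048986 = 4.90%.

4.90%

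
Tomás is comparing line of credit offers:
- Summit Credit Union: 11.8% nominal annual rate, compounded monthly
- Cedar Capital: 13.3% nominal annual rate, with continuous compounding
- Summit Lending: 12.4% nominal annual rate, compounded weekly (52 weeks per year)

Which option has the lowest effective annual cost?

Summit Credit Union

Summit Credit Union: (1 + 0.118/12)^12 − 1 = 12.460%
Cedar Capital: e^0.133 − 1 = 14.225%
Summit Lending: (1 + 0.124/52)^52 − 1 = 13.185%
The lowest effective annual rate is Summit Credit Union at 12.460%.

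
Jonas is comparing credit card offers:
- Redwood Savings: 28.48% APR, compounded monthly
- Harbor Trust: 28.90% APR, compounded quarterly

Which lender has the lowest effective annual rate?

Redwood Savings: (1 + 0.2848/12)^12 − 1 = 32.508%
Harbor Trust: (1 + 0.2890/4)^4 − 1 = 32.186%
The lowest effective annual rate is Harbor Trust at 32.186%.

Harbor Trust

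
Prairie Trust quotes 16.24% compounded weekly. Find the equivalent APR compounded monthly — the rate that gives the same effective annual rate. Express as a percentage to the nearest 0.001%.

EAR = (1 + 0.1624/52)^52 − 1 = 0.176033.
Solve (1 + r/12)^12 = 1.176033: r/12 = 1.176033^(1/12) − 1 = 0.013604, so r = 0.163247 = 16.325%.

16.325%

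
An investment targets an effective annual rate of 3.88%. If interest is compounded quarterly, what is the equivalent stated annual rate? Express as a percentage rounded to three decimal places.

3.825%

(1 + r/4)^4 − 1 = 0.0388, so 1 + r/4 = 1.0388^(1/4).
r/4 = 0.009562, so r = 0.038248 = 3.825%.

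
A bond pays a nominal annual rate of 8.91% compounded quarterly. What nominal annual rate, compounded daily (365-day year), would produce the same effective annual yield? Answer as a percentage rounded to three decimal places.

8.813%

EAR = (1 + 0.0891/4)^4 − 1 = 0.092122.
Solve (1 + r/365)^365 = 1.092122: r/365 = 1.092122^(1/365) − 1 = 0.000241, so r = 0.088133 = 8.813%.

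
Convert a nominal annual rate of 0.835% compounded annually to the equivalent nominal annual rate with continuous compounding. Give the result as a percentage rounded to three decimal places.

0.832%

Compounded annually, EAR = nominal = 0.008350.
Equivalent continuous rate: r = ln(1 + 0.008350) = 0.008315 = 0.832%.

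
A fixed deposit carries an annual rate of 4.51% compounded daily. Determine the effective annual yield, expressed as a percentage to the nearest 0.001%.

4.613%

EAR = (1 + 0.0451/365)^365 − 1.
= (1 + 0.000124)^365 − 1 = 1.046130 − 1 = 4.613%.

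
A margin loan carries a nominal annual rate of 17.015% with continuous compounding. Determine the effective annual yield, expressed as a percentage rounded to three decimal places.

18.548%

With continuous compounding, EAR = e^0.17015 − 1.
e^0.17015 = 1.185483, so EAR = 0.185483 = 18.548%.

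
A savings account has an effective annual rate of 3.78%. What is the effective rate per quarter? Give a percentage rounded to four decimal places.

The per-quarter rate i satisfies (1 + i)^4 = 1 + 0.0378.
i = 1.0378^(1/4) − 1 = 0.0093189 = 0.9319%.

0.9319%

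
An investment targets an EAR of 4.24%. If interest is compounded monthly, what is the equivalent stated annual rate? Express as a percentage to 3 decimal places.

(1 + r/12)^12 − 1 = 0.0424, so 1 + r/12 = 1.0424^(1/12).
r/12 = 0.003466, so r = 0.041598 = 4.160%.

4.160%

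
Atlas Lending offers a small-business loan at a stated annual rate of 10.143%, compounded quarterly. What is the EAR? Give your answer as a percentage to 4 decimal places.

10.5354%

EAR = (1 + 0.10143/4)^4 − 1.
= (1 + 0.025358)^4 − 1 = 1.105354 − 1 = 10.5354%.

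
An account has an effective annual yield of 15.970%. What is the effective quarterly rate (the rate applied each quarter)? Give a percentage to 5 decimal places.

The per-quarter rate i satisfies (1 + i)^4 = 1 + 0.15970.
i = 1.15970^(1/4) − 1 = 0.0377349 = 3.77349%.

3.77349%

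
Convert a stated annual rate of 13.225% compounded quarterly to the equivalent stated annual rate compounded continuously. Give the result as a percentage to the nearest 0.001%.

13.011%

EAR = (1 + 0.13225/4)^4 − 1 = 0.138955.
Equivalent continuous rate: r = ln(1 + 0.138955) = 0.130111 = 13.011%.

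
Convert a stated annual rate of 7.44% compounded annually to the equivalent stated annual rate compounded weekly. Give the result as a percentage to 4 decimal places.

Compounded annually, EAR = nominal = 0.074400.
Solve (1 + r/52)^52 = 1.074400: r/52 = 1.074400^(1/52) − 1 = 0.001381, so r = 0.071812 = 7.1812%.

7.1812%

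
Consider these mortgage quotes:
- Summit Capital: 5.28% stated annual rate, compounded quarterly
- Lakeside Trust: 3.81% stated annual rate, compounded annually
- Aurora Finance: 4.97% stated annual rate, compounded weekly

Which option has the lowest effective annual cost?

Summit Capital: (1 + 0.0528/4)^4 − 1 = 5.385%
Lakeside Trust: compounded annually, EAR = 3.810%
Aurora Finance: (1 + 0.0497/52)^52 − 1 = 5.093%
The lowest effective annual rate is Lakeside Trust at 3.810%.

Lakeside Trust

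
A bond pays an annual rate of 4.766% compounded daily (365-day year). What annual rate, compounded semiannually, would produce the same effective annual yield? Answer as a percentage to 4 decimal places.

4.8229%

EAR = (1 + 0.04766/365)^365 − 1 = 0.048811.
Solve (1 + r/2)^2 = 1.048811: r/2 = 1.048811^(1/2) − 1 = 0.024115, so r = 0.048229 = 4.8229%.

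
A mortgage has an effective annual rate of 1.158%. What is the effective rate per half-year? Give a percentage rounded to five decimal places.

The per-half-year rate i satisfies (1 + i)^2 = 1 + 0.01158.
i = 1.01158^(1/2) − 1 = 0.0057733 = 0.57733%.

0.57733%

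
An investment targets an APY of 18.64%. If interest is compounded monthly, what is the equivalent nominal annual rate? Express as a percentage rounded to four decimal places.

17.2147%

(1 + r/12)^12 − 1 = 0.1864, so 1 + r/12 = 1.1864^(1/12).
r/12 = 0.014346, so r = 0.172147 = 17.2147%.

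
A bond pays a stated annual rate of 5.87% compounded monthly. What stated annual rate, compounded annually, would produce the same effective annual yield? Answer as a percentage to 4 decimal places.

6.0305%

EAR = (1 + 0.0587/12)^12 − 1 = 0.060305.
Compounded annually, the equivalent nominal rate is the EAR itself: 6.0305%.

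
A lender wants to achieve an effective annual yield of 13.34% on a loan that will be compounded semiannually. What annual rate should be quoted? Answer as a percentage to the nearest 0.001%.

12.923%

(1 + r/2)^2 − 1 = 0.1334, so 1 + r/2 = 1.1334^(1/2).
r/2 = 0.064613, so r = 0.129225 = 12.923%.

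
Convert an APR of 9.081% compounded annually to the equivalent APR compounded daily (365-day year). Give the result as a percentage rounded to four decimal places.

8.6931%

Compounded annually, EAR = nominal = 0.090810.
Solve (1 + r/365)^365 = 1.090810: r/365 = 1.090810^(1/365) − 1 = 0.000238, so r = 0.086931 = 8.6931%.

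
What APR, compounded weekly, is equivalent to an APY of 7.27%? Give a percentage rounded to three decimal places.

(1 + r/52)^52 − 1 = 0.0727, so 1 + r/52 = 1.0727^(1/52).
r/52 = 0.001351, so r = 0.070226 = 7.023%.

7.023%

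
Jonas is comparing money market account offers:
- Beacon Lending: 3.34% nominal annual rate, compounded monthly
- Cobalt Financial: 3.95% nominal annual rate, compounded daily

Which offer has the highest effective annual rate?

Cobalt Financial

Beacon Lending: (1 + 0.0334/12)^12 − 1 = 3.392%
Cobalt Financial: (1 + 0.0395/365)^365 − 1 = 4.029%
The highest effective annual rate is Cobalt Financial at 4.029%.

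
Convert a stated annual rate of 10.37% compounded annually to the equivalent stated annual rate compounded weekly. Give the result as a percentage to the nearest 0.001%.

Compounded annually, EAR = nominal = 0.103700.
Solve (1 + r/52)^52 = 1.103700: r/52 = 1.103700^(1/52) − 1 = 0.001899, so r = 0.098762 = 9.876%.

9.876%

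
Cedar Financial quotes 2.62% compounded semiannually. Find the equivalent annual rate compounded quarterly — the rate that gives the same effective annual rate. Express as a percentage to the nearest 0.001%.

2.611%

EAR = (1 + 0.0262/2)^2 − 1 = 0.026372.
Solve (1 + r/4)^4 = 1.026372: r/4 = 1.026372^(1/4) − 1 = 0.006529, so r = 0.026115 = 2.611%.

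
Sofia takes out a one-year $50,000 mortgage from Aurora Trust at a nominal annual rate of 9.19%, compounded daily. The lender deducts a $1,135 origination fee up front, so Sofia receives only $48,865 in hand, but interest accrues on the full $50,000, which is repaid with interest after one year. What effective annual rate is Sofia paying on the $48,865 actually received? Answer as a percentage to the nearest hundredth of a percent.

12.17%

Amount owed after one year: 50,000 × (1 + 0.0919/365)^365 = 50,000 × 1.096243 = $54,812.13.
Effective rate on net proceeds: 54,812.13 / 48,865 − 1 = 0.121705 = 12.17%.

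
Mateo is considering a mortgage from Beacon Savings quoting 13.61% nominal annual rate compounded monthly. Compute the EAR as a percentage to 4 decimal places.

EAR = (1 + 0.1361/12)^12 − 1.
= (1 + 0.011342)^12 − 1 = 1.144919 − 1 = 14.4919%.

14.4919%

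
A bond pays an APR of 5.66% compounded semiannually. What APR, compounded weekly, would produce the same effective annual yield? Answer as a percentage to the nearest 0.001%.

5.584%

EAR = (1 + 0.0566/2)^2 − 1 = 0.057401.
Solve (1 + r/52)^52 = 1.057401: r/52 = 1.057401^(1/52) − 1 = 0.001074, so r = 0.055844 = 5.584%.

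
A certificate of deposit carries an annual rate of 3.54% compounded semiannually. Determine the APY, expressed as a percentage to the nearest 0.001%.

3.571%

EAR = (1 + 0.0354/2)^2 − 1.
= (1 + 0.017700)^2 − 1 = 1.035713 − 1 = 3.571%.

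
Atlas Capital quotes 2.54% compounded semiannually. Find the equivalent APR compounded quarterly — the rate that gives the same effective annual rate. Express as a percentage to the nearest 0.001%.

EAR = (1 + 0.0254/2)^2 − 1 = 0.025561.
Solve (1 + r/4)^4 = 1.025561: r/4 = 1.025561^(1/4) − 1 = 0.006330, so r = 0.025320 = 2.532%.

2.532%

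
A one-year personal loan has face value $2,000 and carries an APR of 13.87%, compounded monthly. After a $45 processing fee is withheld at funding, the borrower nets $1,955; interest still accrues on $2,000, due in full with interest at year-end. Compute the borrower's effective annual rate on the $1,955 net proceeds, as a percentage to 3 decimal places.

Amount owed after one year: 2,000 × (1 + 0.1387/12)^12 = 2,000 × 1.147866 = $2,295.73.
Effective rate on net proceeds: 2,295.73 / 1,955 − 1 = 0.174287 = 17.429%.

17.429%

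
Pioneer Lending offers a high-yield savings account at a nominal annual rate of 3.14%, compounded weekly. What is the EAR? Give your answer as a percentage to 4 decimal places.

3.1888%

EAR = (1 + 0.0314/52)^52 − 1.
= 1.031888 − 1 = 3.1888%.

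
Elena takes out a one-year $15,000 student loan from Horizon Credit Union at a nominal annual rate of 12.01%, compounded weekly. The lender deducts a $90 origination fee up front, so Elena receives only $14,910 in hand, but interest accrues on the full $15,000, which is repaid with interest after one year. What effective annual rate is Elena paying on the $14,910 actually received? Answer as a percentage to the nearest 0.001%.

Amount owed after one year: 15,000 × (1 + 0.1201/52)^52 = 15,000 × 1.127453 = $16,911.80.
Effective rate on net proceeds: 16,911.80 / 14,910 − 1 = 0.134259 = 13.426%.

13.426%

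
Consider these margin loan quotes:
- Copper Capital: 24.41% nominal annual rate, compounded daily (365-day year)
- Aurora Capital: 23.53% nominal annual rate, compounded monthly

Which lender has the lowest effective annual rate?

Copper Capital: (1 + 0.2441/365)^365 − 1 = 27.637%
Aurora Capital: (1 + 0.2353/12)^12 − 1 = 26.241%
The lowest effective annual rate is Aurora Capital at 26.241%.

Aurora Capital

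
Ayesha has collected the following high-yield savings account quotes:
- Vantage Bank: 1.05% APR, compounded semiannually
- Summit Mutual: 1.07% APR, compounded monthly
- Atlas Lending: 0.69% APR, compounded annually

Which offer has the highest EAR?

Vantage Bank: (1 + 0.0105/2)^2 − 1 = 1.053%
Summit Mutual: (1 + 0.0107/12)^12 − 1 = 1.075%
Atlas Lending: compounded annually, EAR = 0.690%
The highest effective annual rate is Summit Mutual at 1.075%.

Summit Mutual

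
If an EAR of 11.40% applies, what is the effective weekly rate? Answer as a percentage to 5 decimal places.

0.20783%

The per-week rate i satisfies (1 + i)^52 = 1 + 0.1140.
i = 1.1140^(1/52) − 1 = 0.0020783 = 0.20783%.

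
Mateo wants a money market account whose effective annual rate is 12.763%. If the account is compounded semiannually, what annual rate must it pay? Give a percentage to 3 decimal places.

(1 + r/2)^2 − 1 = 0.12763, so 1 + r/2 = 1.12763^(1/2).
r/2 = 0.061899, so r = 0.123798 = 12.380%.

12.380%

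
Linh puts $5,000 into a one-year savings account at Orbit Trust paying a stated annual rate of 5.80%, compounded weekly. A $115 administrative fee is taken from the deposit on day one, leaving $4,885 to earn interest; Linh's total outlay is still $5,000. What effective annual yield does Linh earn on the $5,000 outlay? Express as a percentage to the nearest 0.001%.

Value after one year: 4,885 × (1 + 0.0580/52)^52 = 4,885 × 1.059681 = $5,176.54.
Effective yield on the $5,000 outlay: 5,176.54 / 5,000 − 1 = 0.035308 = 3.531%.

3.531%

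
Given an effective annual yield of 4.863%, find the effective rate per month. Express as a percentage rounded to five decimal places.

0.39649%

The per-month rate i satisfies (1 + i)^12 = 1 + 0.04863.
i = 1.04863^(1/12) − 1 = 0.0039649 = 0.39649%.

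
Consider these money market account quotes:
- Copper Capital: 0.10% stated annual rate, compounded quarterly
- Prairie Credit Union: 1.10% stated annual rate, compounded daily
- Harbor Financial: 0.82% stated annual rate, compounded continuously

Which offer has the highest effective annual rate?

Copper Capital: (1 + 0.0010/4)^4 − 1 = 0.100%
Prairie Credit Union: (1 + 0.0110/365)^365 − 1 = 1.106%
Harbor Financial: e^0.0082 − 1 = 0.823%
The highest effective annual rate is Prairie Credit Union at 1.106%.

Prairie Credit Union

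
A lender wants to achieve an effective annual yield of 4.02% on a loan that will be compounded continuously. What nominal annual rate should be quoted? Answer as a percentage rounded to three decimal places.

3.941%

Continuous: nominal r satisfies e^r − 1 = 0.0402.
r = ln(1 + 0.0402) = ln(1.0402) = 0.039413 = 3.941%.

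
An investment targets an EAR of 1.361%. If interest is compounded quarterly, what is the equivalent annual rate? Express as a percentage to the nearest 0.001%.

1.354%

(1 + r/4)^4 − 1 = 0.01361, so 1 + r/4 = 1.01361^(1/4).
r/4 = 0.003385, so r = 0.013541 = 1.354%.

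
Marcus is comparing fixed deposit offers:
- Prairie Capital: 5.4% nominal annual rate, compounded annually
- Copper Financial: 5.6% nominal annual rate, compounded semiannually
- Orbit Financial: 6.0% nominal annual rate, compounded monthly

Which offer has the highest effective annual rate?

Orbit Financial

Prairie Capital: compounded annually, EAR = 5.400%
Copper Financial: (1 + 0.056/2)^2 − 1 = 5.678%
Orbit Financial: (1 + 0.060/12)^12 − 1 = 6.168%
The highest effective annual rate is Orbit Financial at 6.168%.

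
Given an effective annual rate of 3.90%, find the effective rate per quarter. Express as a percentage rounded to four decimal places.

The per-quarter rate i satisfies (1 + i)^4 = 1 + 0.0390.
i = 1.0390^(1/4) − 1 = 0.0096106 = 0.9611%.

0.9611%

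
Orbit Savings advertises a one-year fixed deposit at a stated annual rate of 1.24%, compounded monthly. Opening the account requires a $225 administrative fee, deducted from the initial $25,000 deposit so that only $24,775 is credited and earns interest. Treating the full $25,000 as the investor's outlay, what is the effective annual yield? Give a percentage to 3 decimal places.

Value after one year: 24,775 × (1 + 0.0124/12)^12 = 24,775 × 1.012471 = $25,083.96.
Effective yield on the $25,000 outlay: 25,083.96 / 25,000 − 1 = 0.003358 = 0.336%.

0.336%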